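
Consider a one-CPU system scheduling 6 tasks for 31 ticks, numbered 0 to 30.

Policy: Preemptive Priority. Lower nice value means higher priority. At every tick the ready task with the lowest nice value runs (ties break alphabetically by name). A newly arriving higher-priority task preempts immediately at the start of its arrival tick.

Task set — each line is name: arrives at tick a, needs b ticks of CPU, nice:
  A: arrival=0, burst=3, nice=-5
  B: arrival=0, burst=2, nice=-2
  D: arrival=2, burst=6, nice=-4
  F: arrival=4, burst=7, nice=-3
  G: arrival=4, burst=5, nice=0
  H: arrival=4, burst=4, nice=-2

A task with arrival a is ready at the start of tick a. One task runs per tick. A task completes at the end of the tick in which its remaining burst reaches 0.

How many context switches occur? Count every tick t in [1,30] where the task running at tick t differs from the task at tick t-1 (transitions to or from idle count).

context switches = 6

t=0: ready={A,B} → run A
t=1: ready={A,B} → run A
t=2: ready={A,B,D} → run A
t=3: ready={B,D} → run D
t=4: ready={B,D,F,G,H} → run D
t=5: ready={B,D,F,G,H} → run D
t=6: ready={B,D,F,G,H} → run D
t=7: ready={B,D,F,G,H} → run D
t=8: ready={B,D,F,G,H} → run D
t=9: ready={B,F,G,H} → run F
t=10: ready={B,F,G,H} → run F
t=11: ready={B,F,G,H} → run F
t=12: ready={B,F,G,H} → run F
t=13: ready={B,F,G,H} → run F
t=14: ready={B,F,G,H} → run F
t=15: ready={B,F,G,H} → run F
t=16: ready={B,G,H} → run B
t=17: ready={B,G,H} → run B
t=18: ready={G,H} → run H
t=19: ready={G,H} → run H
t=20: ready={G,H} → run H
t=21: ready={G,H} → run H
t=22: ready={G} → run G
t=23: ready={G} → run G
t=24: ready={G} → run G
t=25: ready={G} → run G
t=26: ready={G} → run G
t=27: (idle)
t=28: (idle)
t=29: (idle)
t=30: (idle)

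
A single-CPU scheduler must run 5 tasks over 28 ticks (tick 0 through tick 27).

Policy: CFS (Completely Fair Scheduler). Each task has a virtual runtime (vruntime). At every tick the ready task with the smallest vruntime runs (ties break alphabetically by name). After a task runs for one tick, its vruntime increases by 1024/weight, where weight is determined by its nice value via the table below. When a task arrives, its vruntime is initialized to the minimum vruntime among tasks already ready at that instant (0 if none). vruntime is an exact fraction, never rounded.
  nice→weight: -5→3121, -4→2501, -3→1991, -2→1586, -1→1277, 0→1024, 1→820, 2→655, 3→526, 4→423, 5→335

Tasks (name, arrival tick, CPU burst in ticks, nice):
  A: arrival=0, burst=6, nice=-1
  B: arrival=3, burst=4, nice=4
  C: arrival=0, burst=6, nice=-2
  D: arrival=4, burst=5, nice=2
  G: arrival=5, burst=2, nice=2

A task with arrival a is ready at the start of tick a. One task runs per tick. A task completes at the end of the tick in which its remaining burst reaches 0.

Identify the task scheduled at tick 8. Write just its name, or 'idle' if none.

running at tick 8 = A

t=0: vr[A=0 C=0] → run A
t=1: vr[A=1024/1277 C=0] → run C
t=2: vr[A=1024/1277 C=512/793] → run C
t=3: vr[A=1024/1277 B=1024/1277 C=1024/793] → run A
t=4: vr[A=2048/1277 B=1024/1277 C=1024/793 D=1024/1277] → run B
t=5: vr[A=2048/1277 B=1740800/540171 C=1024/793 D=1024/1277 G=1024/1277] → run D
t=6: vr[A=2048/1277 B=1740800/540171 C=1024/793 D=1978368/836435 G=1024/1277] → run G
t=7: vr[A=2048/1277 B=1740800/540171 C=1024/793 D=1978368/836435 G=1978368/836435] → run C
t=8: vr[A=2048/1277 B=1740800/540171 C=1536/793 D=1978368/836435 G=1978368/836435] → run A
t=9: vr[A=3072/1277 B=1740800/540171 C=1536/793 D=1978368/836435 G=1978368/836435] → run C
t=10: vr[A=3072/1277 B=1740800/540171 C=2048/793 D=1978368/836435 G=1978368/836435] → run D
t=11: vr[A=3072/1277 B=1740800/540171 C=2048/793 D=3286016/836435 G=1978368/836435] → run G
t=12: vr[A=3072/1277 B=1740800/540171 C=2048/793 D=3286016/836435] → run A
t=13: vr[A=4096/1277 B=1740800/540171 C=2048/793 D=3286016/836435] → run C
t=14: vr[A=4096/1277 B=1740800/540171 C=2560/793 D=3286016/836435] → run A
t=15: vr[A=5120/1277 B=1740800/540171 C=2560/793 D=3286016/836435] → run B
t=16: vr[A=5120/1277 B=3048448/540171 C=2560/793 D=3286016/836435] → run C
t=17: vr[A=5120/1277 B=3048448/540171 D=3286016/836435] → run D
t=18: vr[A=5120/1277 B=3048448/540171 D=4593664/836435] → run A
t=19: vr[B=3048448/540171 D=4593664/836435] → run D
t=20: vr[B=3048448/540171 D=5901312/836435] → run B
t=21: vr[B=1452032/180057 D=5901312/836435] → run D
t=22: vr[B=1452032/180057] → run B
t=23: (idle)
t=24: (idle)
t=25: (idle)
t=26: (idle)
t=27: (idle)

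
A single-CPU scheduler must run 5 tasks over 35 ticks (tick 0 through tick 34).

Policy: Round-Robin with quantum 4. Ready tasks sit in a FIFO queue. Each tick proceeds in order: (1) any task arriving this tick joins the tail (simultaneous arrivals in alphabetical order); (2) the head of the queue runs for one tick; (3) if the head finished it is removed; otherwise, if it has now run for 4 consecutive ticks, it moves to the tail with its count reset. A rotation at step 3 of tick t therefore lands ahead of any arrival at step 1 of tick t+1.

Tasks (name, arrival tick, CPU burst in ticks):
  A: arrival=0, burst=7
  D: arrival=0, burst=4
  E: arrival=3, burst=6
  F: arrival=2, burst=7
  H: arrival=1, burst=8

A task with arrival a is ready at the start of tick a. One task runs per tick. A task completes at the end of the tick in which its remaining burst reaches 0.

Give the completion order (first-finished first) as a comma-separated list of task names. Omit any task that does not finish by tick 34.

t=0: queue=[A,D] q_used=0 → run A
t=1: queue=[A,D,H] q_used=1 → run A
t=2: queue=[A,D,H,F] q_used=2 → run A
t=3: queue=[A,D,H,F,E] q_used=3 → run A
t=4: queue=[D,H,F,E,A] q_used=0 → run D
t=5: queue=[D,H,F,E,A] q_used=1 → run D
t=6: queue=[D,H,F,E,A] q_used=2 → run D
t=7: queue=[D,H,F,E,A] q_used=3 → run D
t=8: queue=[H,F,E,A] q_used=0 → run H
t=9: queue=[H,F,E,A] q_used=1 → run H
t=10: queue=[H,F,E,A] q_used=2 → run H
t=11: queue=[H,F,E,A] q_used=3 → run H
t=12: queue=[F,E,A,H] q_used=0 → run F
t=13: queue=[F,E,A,H] q_used=1 → run F
t=14: queue=[F,E,A,H] q_used=2 → run F
t=15: queue=[F,E,A,H] q_used=3 → run F
t=16: queue=[E,A,H,F] q_used=0 → run E
t=17: queue=[E,A,H,F] q_used=1 → run E
t=18: queue=[E,A,H,F] q_used=2 → run E
t=19: queue=[E,A,H,F] q_used=3 → run E
t=20: queue=[A,H,F,E] q_used=0 → run A
t=21: queue=[A,H,F,E] q_used=1 → run A
t=22: queue=[A,H,F,E] q_used=2 → run A
t=23: queue=[H,F,E] q_used=0 → run H
t=24: queue=[H,F,E] q_used=1 → run H
t=25: queue=[H,F,E] q_used=2 → run H
t=26: queue=[H,F,E] q_used=3 → run H
t=27: queue=[F,E] q_used=0 → run F
t=28: queue=[F,E] q_used=1 → run F
t=29: queue=[F,E] q_used=2 → run F
t=30: queue=[E] q_used=0 → run E
t=31: queue=[E] q_used=1 → run E
t=32: (idle)
t=33: (idle)
t=34: (idle)

completion order = D, A, H, F, E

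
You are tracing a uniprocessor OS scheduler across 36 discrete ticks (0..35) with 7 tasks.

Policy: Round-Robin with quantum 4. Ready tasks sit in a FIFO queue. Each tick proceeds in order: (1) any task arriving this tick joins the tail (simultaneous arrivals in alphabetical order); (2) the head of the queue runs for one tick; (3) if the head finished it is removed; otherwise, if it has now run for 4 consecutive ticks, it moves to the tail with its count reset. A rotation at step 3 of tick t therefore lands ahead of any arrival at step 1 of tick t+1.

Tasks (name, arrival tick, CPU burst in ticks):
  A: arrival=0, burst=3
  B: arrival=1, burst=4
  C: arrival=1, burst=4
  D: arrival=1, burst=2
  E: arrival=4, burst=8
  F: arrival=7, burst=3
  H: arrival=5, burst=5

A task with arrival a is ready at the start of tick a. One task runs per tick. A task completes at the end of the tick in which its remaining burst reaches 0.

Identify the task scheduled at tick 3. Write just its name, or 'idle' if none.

running at tick 3 = B

t=0: queue=[A] q_used=0 → run A
t=1: queue=[A,B,C,D] q_used=1 → run A
t=2: queue=[A,B,C,D] q_used=2 → run A
t=3: queue=[B,C,D] q_used=0 → run B
t=4: queue=[B,C,D,E] q_used=1 → run B
t=5: queue=[B,C,D,E,H] q_used=2 → run B
t=6: queue=[B,C,D,E,H] q_used=3 → run B
t=7: queue=[C,D,E,H,F] q_used=0 → run C
t=8: queue=[C,D,E,H,F] q_used=1 → run C
t=9: queue=[C,D,E,H,F] q_used=2 → run C
t=10: queue=[C,D,E,H,F] q_used=3 → run C
t=11: queue=[D,E,H,F] q_used=0 → run D
t=12: queue=[D,E,H,F] q_used=1 → run D
t=13: queue=[E,H,F] q_used=0 → run E
t=14: queue=[E,H,F] q_used=1 → run E
t=15: queue=[E,H,F] q_used=2 → run E
t=16: queue=[E,H,F] q_used=3 → run E
t=17: queue=[H,F,E] q_used=0 → run H
t=18: queue=[H,F,E] q_used=1 → run H
t=19: queue=[H,F,E] q_used=2 → run H
t=20: queue=[H,F,E] q_used=3 → run H
t=21: queue=[F,E,H] q_used=0 → run F
t=22: queue=[F,E,H] q_used=1 → run F
t=23: queue=[F,E,H] q_used=2 → run F
t=24: queue=[E,H] q_used=0 → run E
t=25: queue=[E,H] q_used=1 → run E
t=26: queue=[E,H] q_used=2 → run E
t=27: queue=[E,H] q_used=3 → run E
t=28: queue=[H] q_used=0 → run H
t=29: (idle)
t=30: (idle)
t=31: (idle)
t=32: (idle)
t=33: (idle)
t=34: (idle)
t=35: (idle)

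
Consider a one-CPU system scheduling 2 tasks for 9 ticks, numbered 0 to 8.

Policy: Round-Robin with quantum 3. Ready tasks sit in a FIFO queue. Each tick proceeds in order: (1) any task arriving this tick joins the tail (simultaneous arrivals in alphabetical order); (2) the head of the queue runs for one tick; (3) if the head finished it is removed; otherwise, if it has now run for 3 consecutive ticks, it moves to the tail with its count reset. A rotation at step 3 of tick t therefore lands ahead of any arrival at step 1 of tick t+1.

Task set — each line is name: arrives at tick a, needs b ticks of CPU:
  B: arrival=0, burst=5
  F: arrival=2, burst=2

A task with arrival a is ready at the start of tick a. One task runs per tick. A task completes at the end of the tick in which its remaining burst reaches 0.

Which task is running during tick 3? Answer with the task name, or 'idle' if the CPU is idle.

t=0: queue=[B] q_used=0 → run B
t=1: queue=[B] q_used=1 → run B
t=2: queue=[B,F] q_used=2 → run B
t=3: queue=[F,B] q_used=0 → run F
t=4: queue=[F,B] q_used=1 → run F
t=5: queue=[B] q_used=0 → run B
t=6: queue=[B] q_used=1 → run B
t=7: (idle)
t=8: (idle)

running at tick 3 = F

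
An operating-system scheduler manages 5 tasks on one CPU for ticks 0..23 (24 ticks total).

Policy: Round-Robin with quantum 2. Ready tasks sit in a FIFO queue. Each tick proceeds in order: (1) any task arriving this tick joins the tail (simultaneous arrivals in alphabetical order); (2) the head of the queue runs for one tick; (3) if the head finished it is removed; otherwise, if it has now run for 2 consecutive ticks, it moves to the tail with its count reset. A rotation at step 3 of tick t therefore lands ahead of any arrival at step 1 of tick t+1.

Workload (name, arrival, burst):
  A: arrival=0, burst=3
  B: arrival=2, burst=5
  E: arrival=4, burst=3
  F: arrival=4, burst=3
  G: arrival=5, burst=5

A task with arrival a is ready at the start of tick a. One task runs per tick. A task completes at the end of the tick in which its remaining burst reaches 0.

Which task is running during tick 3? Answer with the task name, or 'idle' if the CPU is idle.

running at tick 3 = B

t=0: queue=[A] q_used=0 → run A
t=1: queue=[A] q_used=1 → run A
t=2: queue=[A,B] q_used=0 → run A
t=3: queue=[B] q_used=0 → run B
t=4: queue=[B,E,F] q_used=1 → run B
t=5: queue=[E,F,B,G] q_used=0 → run E
t=6: queue=[E,F,B,G] q_used=1 → run E
t=7: queue=[F,B,G,E] q_used=0 → run F
t=8: queue=[F,B,G,E] q_used=1 → run F
t=9: queue=[B,G,E,F] q_used=0 → run B
t=10: queue=[B,G,E,F] q_used=1 → run B
t=11: queue=[G,E,F,B] q_used=0 → run G
t=12: queue=[G,E,F,B] q_used=1 → run G
t=13: queue=[E,F,B,G] q_used=0 → run E
t=14: queue=[F,B,G] q_used=0 → run F
t=15: queue=[B,G] q_used=0 → run B
t=16: queue=[G] q_used=0 → run G
t=17: queue=[G] q_used=1 → run G
t=18: queue=[G] q_used=0 → run G
t=19: (idle)
t=20: (idle)
t=21: (idle)
t=22: (idle)
t=23: (idle)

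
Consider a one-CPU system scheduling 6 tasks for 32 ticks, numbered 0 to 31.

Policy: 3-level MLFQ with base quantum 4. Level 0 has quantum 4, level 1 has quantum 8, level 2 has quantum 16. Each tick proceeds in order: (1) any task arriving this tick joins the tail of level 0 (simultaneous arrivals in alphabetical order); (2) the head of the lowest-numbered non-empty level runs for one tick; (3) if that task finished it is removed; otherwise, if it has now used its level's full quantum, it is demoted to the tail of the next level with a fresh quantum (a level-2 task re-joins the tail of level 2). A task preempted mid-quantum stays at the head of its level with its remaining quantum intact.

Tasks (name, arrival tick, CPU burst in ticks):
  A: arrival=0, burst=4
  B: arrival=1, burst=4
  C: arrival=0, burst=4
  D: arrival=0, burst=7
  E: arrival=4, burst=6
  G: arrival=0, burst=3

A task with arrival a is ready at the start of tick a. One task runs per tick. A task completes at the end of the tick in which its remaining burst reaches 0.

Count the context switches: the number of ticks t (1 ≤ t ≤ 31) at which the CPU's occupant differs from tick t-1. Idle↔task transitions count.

context switches = 8

t=0: L0/L1/L2 = ACDG/-/- → run A
t=1: L0/L1/L2 = ACDGB/-/- → run A
t=2: L0/L1/L2 = ACDGB/-/- → run A
t=3: L0/L1/L2 = ACDGB/-/- → run A
t=4: L0/L1/L2 = CDGBE/-/- → run C
t=5: L0/L1/L2 = CDGBE/-/- → run C
t=6: L0/L1/L2 = CDGBE/-/- → run C
t=7: L0/L1/L2 = CDGBE/-/- → run C
t=8: L0/L1/L2 = DGBE/-/- → run D
t=9: L0/L1/L2 = DGBE/-/- → run D
t=10: L0/L1/L2 = DGBE/-/- → run D
t=11: L0/L1/L2 = DGBE/-/- → run D
t=12: L0/L1/L2 = GBE/D/- → run G
t=13: L0/L1/L2 = GBE/D/- → run G
t=14: L0/L1/L2 = GBE/D/- → run G
t=15: L0/L1/L2 = BE/D/- → run B
t=16: L0/L1/L2 = BE/D/- → run B
t=17: L0/L1/L2 = BE/D/- → run B
t=18: L0/L1/L2 = BE/D/- → run B
t=19: L0/L1/L2 = E/D/- → run E
t=20: L0/L1/L2 = E/D/- → run E
t=21: L0/L1/L2 = E/D/- → run E
t=22: L0/L1/L2 = E/D/- → run E
t=23: L0/L1/L2 = -/DE/- → run D
t=24: L0/L1/L2 = -/DE/- → run D
t=25: L0/L1/L2 = -/DE/- → run D
t=26: L0/L1/L2 = -/E/- → run E
t=27: L0/L1/L2 = -/E/- → run E
t=28: (idle)
t=29: (idle)
t=30: (idle)
t=31: (idle)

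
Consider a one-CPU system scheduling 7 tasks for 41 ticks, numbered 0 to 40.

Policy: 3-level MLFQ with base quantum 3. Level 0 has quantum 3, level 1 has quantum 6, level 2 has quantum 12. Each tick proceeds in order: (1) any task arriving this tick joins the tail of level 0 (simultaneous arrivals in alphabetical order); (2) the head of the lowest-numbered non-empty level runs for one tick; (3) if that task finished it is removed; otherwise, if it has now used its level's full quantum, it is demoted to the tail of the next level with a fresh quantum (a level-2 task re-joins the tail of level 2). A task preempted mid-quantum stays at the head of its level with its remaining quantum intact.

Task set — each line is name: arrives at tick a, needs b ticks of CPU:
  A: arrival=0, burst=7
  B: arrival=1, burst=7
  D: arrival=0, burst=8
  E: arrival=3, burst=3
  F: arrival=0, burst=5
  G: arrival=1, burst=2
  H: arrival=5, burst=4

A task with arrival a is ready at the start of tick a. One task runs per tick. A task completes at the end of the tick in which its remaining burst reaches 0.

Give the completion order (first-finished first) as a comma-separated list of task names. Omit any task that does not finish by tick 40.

completion order = G, E, A, D, F, B, H

t=0: L0/L1/L2 = ADF/-/- → run A
t=1: L0/L1/L2 = ADFBG/-/- → run A
t=2: L0/L1/L2 = ADFBG/-/- → run A
t=3: L0/L1/L2 = DFBGE/A/- → run D
t=4: L0/L1/L2 = DFBGE/A/- → run D
t=5: L0/L1/L2 = DFBGEH/A/- → run D
t=6: L0/L1/L2 = FBGEH/AD/- → run F
t=7: L0/L1/L2 = FBGEH/AD/- → run F
t=8: L0/L1/L2 = FBGEH/AD/- → run F
t=9: L0/L1/L2 = BGEH/ADF/- → run B
t=10: L0/L1/L2 = BGEH/ADF/- → run B
t=11: L0/L1/L2 = BGEH/ADF/- → run B
t=12: L0/L1/L2 = GEH/ADFB/- → run G
t=13: L0/L1/L2 = GEH/ADFB/- → run G
t=14: L0/L1/L2 = EH/ADFB/- → run E
t=15: L0/L1/L2 = EH/ADFB/- → run E
t=16: L0/L1/L2 = EH/ADFB/- → run E
t=17: L0/L1/L2 = H/ADFB/- → run H
t=18: L0/L1/L2 = H/ADFB/- → run H
t=19: L0/L1/L2 = H/ADFB/- → run H
t=20: L0/L1/L2 = -/ADFBH/- → run A
t=21: L0/L1/L2 = -/ADFBH/- → run A
t=22: L0/L1/L2 = -/ADFBH/- → run A
t=23: L0/L1/L2 = -/ADFBH/- → run A
t=24: L0/L1/L2 = -/DFBH/- → run D
t=25: L0/L1/L2 = -/DFBH/- → run D
t=26: L0/L1/L2 = -/DFBH/- → run D
t=27: L0/L1/L2 = -/DFBH/- → run D
t=28: L0/L1/L2 = -/DFBH/- → run D
t=29: L0/L1/L2 = -/FBH/- → run F
t=30: L0/L1/L2 = -/FBH/- → run F
t=31: L0/L1/L2 = -/BH/- → run B
t=32: L0/L1/L2 = -/BH/- → run B
t=33: L0/L1/L2 = -/BH/- → run B
t=34: L0/L1/L2 = -/BH/- → run B
t=35: L0/L1/L2 = -/H/- → run H
t=36: (idle)
t=37: (idle)
t=38: (idle)
t=39: (idle)
t=40: (idle)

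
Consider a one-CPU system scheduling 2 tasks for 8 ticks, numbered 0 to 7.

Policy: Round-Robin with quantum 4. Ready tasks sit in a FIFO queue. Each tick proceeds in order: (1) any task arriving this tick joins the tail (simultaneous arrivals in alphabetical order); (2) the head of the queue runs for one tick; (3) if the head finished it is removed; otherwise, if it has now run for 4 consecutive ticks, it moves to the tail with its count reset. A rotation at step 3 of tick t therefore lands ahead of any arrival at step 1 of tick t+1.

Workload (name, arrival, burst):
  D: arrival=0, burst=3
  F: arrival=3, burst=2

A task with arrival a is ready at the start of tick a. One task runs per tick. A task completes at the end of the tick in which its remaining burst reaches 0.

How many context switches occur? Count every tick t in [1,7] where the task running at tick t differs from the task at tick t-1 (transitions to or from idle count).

t=0: queue=[D] q_used=0 → run D
t=1: queue=[D] q_used=1 → run D
t=2: queue=[D] q_used=2 → run D
t=3: queue=[F] q_used=0 → run F
t=4: queue=[F] q_used=1 → run F
t=5: (idle)
t=6: (idle)
t=7: (idle)

context switches = 2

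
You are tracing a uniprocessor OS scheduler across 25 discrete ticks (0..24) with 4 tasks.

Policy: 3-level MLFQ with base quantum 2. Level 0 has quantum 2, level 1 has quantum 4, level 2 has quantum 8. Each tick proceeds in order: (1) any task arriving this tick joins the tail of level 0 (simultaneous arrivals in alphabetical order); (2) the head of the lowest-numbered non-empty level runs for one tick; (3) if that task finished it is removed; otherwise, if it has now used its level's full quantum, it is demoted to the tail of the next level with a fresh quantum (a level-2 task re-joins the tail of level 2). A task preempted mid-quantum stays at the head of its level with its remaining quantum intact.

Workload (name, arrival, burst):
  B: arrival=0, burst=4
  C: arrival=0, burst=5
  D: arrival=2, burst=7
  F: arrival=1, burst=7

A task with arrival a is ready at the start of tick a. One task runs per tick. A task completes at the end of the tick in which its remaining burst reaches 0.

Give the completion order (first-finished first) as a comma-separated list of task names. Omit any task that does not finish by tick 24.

t=0: L0/L1/L2 = BC/-/- → run B
t=1: L0/L1/L2 = BCF/-/- → run B
t=2: L0/L1/L2 = CFD/B/- → run C
t=3: L0/L1/L2 = CFD/B/- → run C
t=4: L0/L1/L2 = FD/BC/- → run F
t=5: L0/L1/L2 = FD/BC/- → run F
t=6: L0/L1/L2 = D/BCF/- → run D
t=7: L0/L1/L2 = D/BCF/- → run D
t=8: L0/L1/L2 = -/BCFD/- → run B
t=9: L0/L1/L2 = -/BCFD/- → run B
t=10: L0/L1/L2 = -/CFD/- → run C
t=11: L0/L1/L2 = -/CFD/- → run C
t=12: L0/L1/L2 = -/CFD/- → run C
t=13: L0/L1/L2 = -/FD/- → run F
t=14: L0/L1/L2 = -/FD/- → run F
t=15: L0/L1/L2 = -/FD/- → run F
t=16: L0/L1/L2 = -/FD/- → run F
t=17: L0/L1/L2 = -/D/F → run D
t=18: L0/L1/L2 = -/D/F → run D
t=19: L0/L1/L2 = -/D/F → run D
t=20: L0/L1/L2 = -/D/F → run D
t=21: L0/L1/L2 = -/-/FD → run F
t=22: L0/L1/L2 = -/-/D → run D
t=23: (idle)
t=24: (idle)

completion order = B, C, F, D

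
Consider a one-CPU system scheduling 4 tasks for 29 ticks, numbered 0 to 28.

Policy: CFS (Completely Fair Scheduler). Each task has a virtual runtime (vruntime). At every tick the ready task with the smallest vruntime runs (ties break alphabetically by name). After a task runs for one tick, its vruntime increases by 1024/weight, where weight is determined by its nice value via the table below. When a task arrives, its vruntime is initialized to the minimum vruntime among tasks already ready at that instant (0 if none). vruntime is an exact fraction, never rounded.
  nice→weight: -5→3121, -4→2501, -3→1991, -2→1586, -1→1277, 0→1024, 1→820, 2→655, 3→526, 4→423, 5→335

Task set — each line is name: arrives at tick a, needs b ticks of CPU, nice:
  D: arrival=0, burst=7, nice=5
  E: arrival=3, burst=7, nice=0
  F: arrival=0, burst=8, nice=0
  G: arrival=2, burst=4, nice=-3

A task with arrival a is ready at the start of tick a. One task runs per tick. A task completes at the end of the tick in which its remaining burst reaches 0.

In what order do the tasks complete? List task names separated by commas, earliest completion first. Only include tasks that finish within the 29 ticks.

completion order = G, E, F, D

t=0: vr[D=0 F=0] → run D
t=1: vr[D=1024/335 F=0] → run F
t=2: vr[D=1024/335 F=1 G=1] → run F
t=3: vr[D=1024/335 E=1 F=2 G=1] → run E
t=4: vr[D=1024/335 E=2 F=2 G=1] → run G
t=5: vr[D=1024/335 E=2 F=2 G=3015/1991] → run G
t=6: vr[D=1024/335 E=2 F=2 G=4039/1991] → run E
t=7: vr[D=1024/335 E=3 F=2 G=4039/1991] → run F
t=8: vr[D=1024/335 E=3 F=3 G=4039/1991] → run G
t=9: vr[D=1024/335 E=3 F=3 G=5063/1991] → run G
t=10: vr[D=1024/335 E=3 F=3] → run E
t=11: vr[D=1024/335 E=4 F=3] → run F
t=12: vr[D=1024/335 E=4 F=4] → run D
t=13: vr[D=2048/335 E=4 F=4] → run E
t=14: vr[D=2048/335 E=5 F=4] → run F
t=15: vr[D=2048/335 E=5 F=5] → run E
t=16: vr[D=2048/335 E=6 F=5] → run F
t=17: vr[D=2048/335 E=6 F=6] → run E
t=18: vr[D=2048/335 E=7 F=6] → run F
t=19: vr[D=2048/335 E=7 F=7] → run D
t=20: vr[D=3072/335 E=7 F=7] → run E
t=21: vr[D=3072/335 F=7] → run F
t=22: vr[D=3072/335] → run D
t=23: vr[D=4096/335] → run D
t=24: vr[D=1024/67] → run D
t=25: vr[D=6144/335] → run D
t=26: (idle)
t=27: (idle)
t=28: (idle)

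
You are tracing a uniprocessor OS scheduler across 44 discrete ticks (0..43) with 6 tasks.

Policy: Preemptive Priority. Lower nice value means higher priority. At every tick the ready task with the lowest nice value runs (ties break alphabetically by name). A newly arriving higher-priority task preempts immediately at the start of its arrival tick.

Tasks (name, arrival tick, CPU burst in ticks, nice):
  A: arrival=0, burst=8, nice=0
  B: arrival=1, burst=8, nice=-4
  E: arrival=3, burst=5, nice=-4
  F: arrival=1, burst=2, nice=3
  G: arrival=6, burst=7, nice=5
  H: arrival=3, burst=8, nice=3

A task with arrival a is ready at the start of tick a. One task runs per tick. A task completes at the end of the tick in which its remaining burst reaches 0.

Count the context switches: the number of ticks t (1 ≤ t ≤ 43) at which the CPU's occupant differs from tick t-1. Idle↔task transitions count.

t=0: ready={A} → run A
t=1: ready={A,B,F} → run B
t=2: ready={A,B,F} → run B
t=3: ready={A,B,E,F,H} → run B
t=4: ready={A,B,E,F,H} → run B
t=5: ready={A,B,E,F,H} → run B
t=6: ready={A,B,E,F,G,H} → run B
t=7: ready={A,B,E,F,G,H} → run B
t=8: ready={A,B,E,F,G,H} → run B
t=9: ready={A,E,F,G,H} → run E
t=10: ready={A,E,F,G,H} → run E
t=11: ready={A,E,F,G,H} → run E
t=12: ready={A,E,F,G,H} → run E
t=13: ready={A,E,F,G,H} → run E
t=14: ready={A,F,G,H} → run A
t=15: ready={A,F,G,H} → run A
t=16: ready={A,F,G,H} → run A
t=17: ready={A,F,G,H} → run A
t=18: ready={A,F,G,H} → run A
t=19: ready={A,F,G,H} → run A
t=20: ready={A,F,G,H} → run A
t=21: ready={F,G,H} → run F
t=22: ready={F,G,H} → run F
t=23: ready={G,H} → run H
t=24: ready={G,H} → run H
t=25: ready={G,H} → run H
t=26: ready={G,H} → run H
t=27: ready={G,H} → run H
t=28: ready={G,H} → run H
t=29: ready={G,H} → run H
t=30: ready={G,H} → run H
t=31: ready={G} → run G
t=32: ready={G} → run G
t=33: ready={G} → run G
t=34: ready={G} → run G
t=35: ready={G} → run G
t=36: ready={G} → run G
t=37: ready={G} → run G
t=38: (idle)
t=39: (idle)
t=40: (idle)
t=41: (idle)
t=42: (idle)
t=43: (idle)

context switches = 7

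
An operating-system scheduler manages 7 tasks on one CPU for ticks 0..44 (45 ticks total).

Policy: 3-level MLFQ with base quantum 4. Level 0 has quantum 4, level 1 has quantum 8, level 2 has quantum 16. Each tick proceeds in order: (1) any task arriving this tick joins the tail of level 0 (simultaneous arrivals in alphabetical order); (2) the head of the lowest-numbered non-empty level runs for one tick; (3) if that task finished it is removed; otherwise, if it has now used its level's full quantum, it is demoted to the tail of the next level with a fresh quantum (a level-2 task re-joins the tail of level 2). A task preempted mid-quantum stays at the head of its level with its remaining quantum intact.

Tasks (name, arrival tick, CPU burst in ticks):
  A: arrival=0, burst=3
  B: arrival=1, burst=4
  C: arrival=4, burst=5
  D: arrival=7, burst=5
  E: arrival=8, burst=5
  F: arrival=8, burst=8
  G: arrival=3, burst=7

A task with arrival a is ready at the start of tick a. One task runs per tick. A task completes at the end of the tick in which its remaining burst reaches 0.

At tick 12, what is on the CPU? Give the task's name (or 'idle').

t=0: L0/L1/L2 = A/-/- → run A
t=1: L0/L1/L2 = AB/-/- → run A
t=2: L0/L1/L2 = AB/-/- → run A
t=3: L0/L1/L2 = BG/-/- → run B
t=4: L0/L1/L2 = BGC/-/- → run B
t=5: L0/L1/L2 = BGC/-/- → run B
t=6: L0/L1/L2 = BGC/-/- → run B
t=7: L0/L1/L2 = GCD/-/- → run G
t=8: L0/L1/L2 = GCDEF/-/- → run G
t=9: L0/L1/L2 = GCDEF/-/- → run G
t=10: L0/L1/L2 = GCDEF/-/- → run G
t=11: L0/L1/L2 = CDEF/G/- → run C
t=12: L0/L1/L2 = CDEF/G/- → run C
t=13: L0/L1/L2 = CDEF/G/- → run C
t=14: L0/L1/L2 = CDEF/G/- → run C
t=15: L0/L1/L2 = DEF/GC/- → run D
t=16: L0/L1/L2 = DEF/GC/- → run D
t=17: L0/L1/L2 = DEF/GC/- → run D
t=18: L0/L1/L2 = DEF/GC/- → run D
t=19: L0/L1/L2 = EF/GCD/- → run E
t=20: L0/L1/L2 = EF/GCD/- → run E
t=21: L0/L1/L2 = EF/GCD/- → run E
t=22: L0/L1/L2 = EF/GCD/- → run E
t=23: L0/L1/L2 = F/GCDE/- → run F
t=24: L0/L1/L2 = F/GCDE/- → run F
t=25: L0/L1/L2 = F/GCDE/- → run F
t=26: L0/L1/L2 = F/GCDE/- → run F
t=27: L0/L1/L2 = -/GCDEF/- → run G
t=28: L0/L1/L2 = -/GCDEF/- → run G
t=29: L0/L1/L2 = -/GCDEF/- → run G
t=30: L0/L1/L2 = -/CDEF/- → run C
t=31: L0/L1/L2 = -/DEF/- → run D
t=32: L0/L1/L2 = -/EF/- → run E
t=33: L0/L1/L2 = -/F/- → run F
t=34: L0/L1/L2 = -/F/- → run F
t=35: L0/L1/L2 = -/F/- → run F
t=36: L0/L1/L2 = -/F/- → run F
t=37: (idle)
t=38: (idle)
t=39: (idle)
t=40: (idle)
t=41: (idle)
t=42: (idle)
t=43: (idle)
t=44: (idle)

running at tick 12 = C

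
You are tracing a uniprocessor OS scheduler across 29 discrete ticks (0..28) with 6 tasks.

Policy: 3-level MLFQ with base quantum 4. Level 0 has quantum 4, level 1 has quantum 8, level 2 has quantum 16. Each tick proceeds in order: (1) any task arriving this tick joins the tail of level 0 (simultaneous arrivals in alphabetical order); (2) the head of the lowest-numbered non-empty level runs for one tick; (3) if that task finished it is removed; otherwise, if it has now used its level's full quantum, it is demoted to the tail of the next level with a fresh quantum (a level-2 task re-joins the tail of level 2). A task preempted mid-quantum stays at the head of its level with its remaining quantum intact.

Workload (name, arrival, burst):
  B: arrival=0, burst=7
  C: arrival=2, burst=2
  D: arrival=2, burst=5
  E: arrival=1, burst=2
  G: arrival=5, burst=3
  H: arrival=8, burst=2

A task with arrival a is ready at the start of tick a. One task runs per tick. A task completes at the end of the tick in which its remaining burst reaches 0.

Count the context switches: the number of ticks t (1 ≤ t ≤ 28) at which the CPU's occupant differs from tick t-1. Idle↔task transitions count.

context switches = 8

t=0: L0/L1/L2 = B/-/- → run B
t=1: L0/L1/L2 = BE/-/- → run B
t=2: L0/L1/L2 = BECD/-/- → run B
t=3: L0/L1/L2 = BECD/-/- → run B
t=4: L0/L1/L2 = ECD/B/- → run E
t=5: L0/L1/L2 = ECDG/B/- → run E
t=6: L0/L1/L2 = CDG/B/- → run C
t=7: L0/L1/L2 = CDG/B/- → run C
t=8: L0/L1/L2 = DGH/B/- → run D
t=9: L0/L1/L2 = DGH/B/- → run D
t=10: L0/L1/L2 = DGH/B/- → run D
t=11: L0/L1/L2 = DGH/B/- → run D
t=12: L0/L1/L2 = GH/BD/- → run G
t=13: L0/L1/L2 = GH/BD/- → run G
t=14: L0/L1/L2 = GH/BD/- → run G
t=15: L0/L1/L2 = H/BD/- → run H
t=16: L0/L1/L2 = H/BD/- → run H
t=17: L0/L1/L2 = -/BD/- → run B
t=18: L0/L1/L2 = -/BD/- → run B
t=19: L0/L1/L2 = -/BD/- → run B
t=20: L0/L1/L2 = -/D/- → run D
t=21: (idle)
t=22: (idle)
t=23: (idle)
t=24: (idle)
t=25: (idle)
t=26: (idle)
t=27: (idle)
t=28: (idle)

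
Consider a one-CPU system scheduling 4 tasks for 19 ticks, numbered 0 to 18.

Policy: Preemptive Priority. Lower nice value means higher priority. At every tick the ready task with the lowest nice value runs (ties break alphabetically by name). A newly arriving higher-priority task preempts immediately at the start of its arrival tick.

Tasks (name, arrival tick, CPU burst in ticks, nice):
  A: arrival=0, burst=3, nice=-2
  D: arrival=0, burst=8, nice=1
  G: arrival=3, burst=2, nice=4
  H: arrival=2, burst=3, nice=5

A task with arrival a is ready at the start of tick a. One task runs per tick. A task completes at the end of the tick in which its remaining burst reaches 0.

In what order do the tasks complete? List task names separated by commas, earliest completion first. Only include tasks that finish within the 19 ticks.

completion order = A, D, G, H

t=0: ready={A,D} → run A
t=1: ready={A,D} → run A
t=2: ready={A,D,H} → run A
t=3: ready={D,G,H} → run D
t=4: ready={D,G,H} → run D
t=5: ready={D,G,H} → run D
t=6: ready={D,G,H} → run D
t=7: ready={D,G,H} → run D
t=8: ready={D,G,H} → run D
t=9: ready={D,G,H} → run D
t=10: ready={D,G,H} → run D
t=11: ready={G,H} → run G
t=12: ready={G,H} → run G
t=13: ready={H} → run H
t=14: ready={H} → run H
t=15: ready={H} → run H
t=16: (idle)
t=17: (idle)
t=18: (idle)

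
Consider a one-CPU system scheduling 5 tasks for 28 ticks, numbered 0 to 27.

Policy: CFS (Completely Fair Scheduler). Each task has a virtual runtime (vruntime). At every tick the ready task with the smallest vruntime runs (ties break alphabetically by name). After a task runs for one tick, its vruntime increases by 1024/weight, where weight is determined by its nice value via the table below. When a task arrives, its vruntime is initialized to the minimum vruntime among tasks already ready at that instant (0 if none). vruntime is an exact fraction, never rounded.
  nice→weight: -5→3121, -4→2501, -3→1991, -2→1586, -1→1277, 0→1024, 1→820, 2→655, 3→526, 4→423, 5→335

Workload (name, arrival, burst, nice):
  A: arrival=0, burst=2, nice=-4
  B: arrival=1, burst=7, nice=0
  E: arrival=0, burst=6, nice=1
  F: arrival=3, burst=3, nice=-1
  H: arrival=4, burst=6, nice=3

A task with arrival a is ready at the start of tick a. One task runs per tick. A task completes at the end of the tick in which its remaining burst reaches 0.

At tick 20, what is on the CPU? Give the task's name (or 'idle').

running at tick 20 = E

t=0: vr[A=0 E=0] → run A
t=1: vr[A=1024/2501 B=0 E=0] → run B
t=2: vr[A=1024/2501 B=1 E=0] → run E
t=3: vr[A=1024/2501 B=1 E=256/205 F=1024/2501] → run A
t=4: vr[B=1 E=256/205 F=1024/2501 H=1024/2501] → run F
t=5: vr[B=1 E=256/205 F=3868672/3193777 H=1024/2501] → run H
t=6: vr[B=1 E=256/205 F=3868672/3193777 H=1549824/657763] → run B
t=7: vr[B=2 E=256/205 F=3868672/3193777 H=1549824/657763] → run F
t=8: vr[B=2 E=256/205 F=6429696/3193777 H=1549824/657763] → run E
t=9: vr[B=2 E=512/205 F=6429696/3193777 H=1549824/657763] → run B
t=10: vr[B=3 E=512/205 F=6429696/3193777 H=1549824/657763] → run F
t=11: vr[B=3 E=512/205 H=1549824/657763] → run H
t=12: vr[B=3 E=512/205 H=2830336/657763] → run E
t=13: vr[B=3 E=768/205 H=2830336/657763] → run B
t=14: vr[B=4 E=768/205 H=2830336/657763] → run E
t=15: vr[B=4 E=1024/205 H=2830336/657763] → run B
t=16: vr[B=5 E=1024/205 H=2830336/657763] → run H
t=17: vr[B=5 E=1024/205 H=4110848/657763] → run E
t=18: vr[B=5 E=256/41 H=4110848/657763] → run B
t=19: vr[B=6 E=256/41 H=4110848/657763] → run B
t=20: vr[E=256/41 H=4110848/657763] → run E
t=21: vr[H=4110848/657763] → run H
t=22: vr[H=5391360/657763] → run H
t=23: vr[H=6671872/657763] → run H
t=24: (idle)
t=25: (idle)
t=26: (idle)
t=27: (idle)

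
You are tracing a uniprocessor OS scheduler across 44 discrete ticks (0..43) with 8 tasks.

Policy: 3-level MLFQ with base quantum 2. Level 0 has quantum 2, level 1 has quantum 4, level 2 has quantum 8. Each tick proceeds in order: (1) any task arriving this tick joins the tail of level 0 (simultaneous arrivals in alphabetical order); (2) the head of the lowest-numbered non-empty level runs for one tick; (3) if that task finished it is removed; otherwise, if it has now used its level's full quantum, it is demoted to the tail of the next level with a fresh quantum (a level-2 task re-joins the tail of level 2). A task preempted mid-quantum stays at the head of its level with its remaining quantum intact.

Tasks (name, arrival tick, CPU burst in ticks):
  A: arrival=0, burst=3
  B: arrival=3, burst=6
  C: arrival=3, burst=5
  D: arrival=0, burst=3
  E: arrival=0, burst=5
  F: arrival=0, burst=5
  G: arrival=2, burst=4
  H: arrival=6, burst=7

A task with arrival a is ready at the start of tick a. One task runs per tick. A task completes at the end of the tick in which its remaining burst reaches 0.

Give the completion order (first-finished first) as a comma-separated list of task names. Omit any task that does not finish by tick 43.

t=0: L0/L1/L2 = ADEF/-/- → run A
t=1: L0/L1/L2 = ADEF/-/- → run A
t=2: L0/L1/L2 = DEFG/A/- → run D
t=3: L0/L1/L2 = DEFGBC/A/- → run D
t=4: L0/L1/L2 = EFGBC/AD/- → run E
t=5: L0/L1/L2 = EFGBC/AD/- → run E
t=6: L0/L1/L2 = FGBCH/ADE/- → run F
t=7: L0/L1/L2 = FGBCH/ADE/- → run F
t=8: L0/L1/L2 = GBCH/ADEF/- → run G
t=9: L0/L1/L2 = GBCH/ADEF/- → run G
t=10: L0/L1/L2 = BCH/ADEFG/- → run B
t=11: L0/L1/L2 = BCH/ADEFG/- → run B
t=12: L0/L1/L2 = CH/ADEFGB/- → run C
t=13: L0/L1/L2 = CH/ADEFGB/- → run C
t=14: L0/L1/L2 = H/ADEFGBC/- → run H
t=15: L0/L1/L2 = H/ADEFGBC/- → run H
t=16: L0/L1/L2 = -/ADEFGBCH/- → run A
t=17: L0/L1/L2 = -/DEFGBCH/- → run D
t=18: L0/L1/L2 = -/EFGBCH/- → run E
t=19: L0/L1/L2 = -/EFGBCH/- → run E
t=20: L0/L1/L2 = -/EFGBCH/- → run E
t=21: L0/L1/L2 = -/FGBCH/- → run F
t=22: L0/L1/L2 = -/FGBCH/- → run F
t=23: L0/L1/L2 = -/FGBCH/- → run F
t=24: L0/L1/L2 = -/GBCH/- → run G
t=25: L0/L1/L2 = -/GBCH/- → run G
t=26: L0/L1/L2 = -/BCH/- → run B
t=27: L0/L1/L2 = -/BCH/- → run B
t=28: L0/L1/L2 = -/BCH/- → run B
t=29: L0/L1/L2 = -/BCH/- → run B
t=30: L0/L1/L2 = -/CH/- → run C
t=31: L0/L1/L2 = -/CH/- → run C
t=32: L0/L1/L2 = -/CH/- → run C
t=33: L0/L1/L2 = -/H/- → run H
t=34: L0/L1/L2 = -/H/- → run H
t=35: L0/L1/L2 = -/H/- → run H
t=36: L0/L1/L2 = -/H/- → run H
t=37: L0/L1/L2 = -/-/H → run H
t=38: (idle)
t=39: (idle)
t=40: (idle)
t=41: (idle)
t=42: (idle)
t=43: (idle)

completion order = A, D, E, F, G, B, C, H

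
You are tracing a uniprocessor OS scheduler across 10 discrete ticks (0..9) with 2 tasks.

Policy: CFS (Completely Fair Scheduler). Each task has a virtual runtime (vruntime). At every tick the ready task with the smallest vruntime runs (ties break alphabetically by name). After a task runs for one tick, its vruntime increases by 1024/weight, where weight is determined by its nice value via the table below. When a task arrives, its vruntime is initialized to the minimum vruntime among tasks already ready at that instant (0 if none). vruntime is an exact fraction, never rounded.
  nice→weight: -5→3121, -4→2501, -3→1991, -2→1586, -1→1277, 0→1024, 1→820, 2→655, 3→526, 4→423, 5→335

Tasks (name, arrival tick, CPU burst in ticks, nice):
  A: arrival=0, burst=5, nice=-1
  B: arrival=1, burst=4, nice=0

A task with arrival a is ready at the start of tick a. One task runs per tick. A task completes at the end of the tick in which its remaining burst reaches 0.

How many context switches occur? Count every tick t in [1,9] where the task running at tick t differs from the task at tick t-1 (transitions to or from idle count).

t=0: vr[A=0] → run A
t=1: vr[A=1024/1277 B=1024/1277] → run A
t=2: vr[A=2048/1277 B=1024/1277] → run B
t=3: vr[A=2048/1277 B=2301/1277] → run A
t=4: vr[A=3072/1277 B=2301/1277] → run B
t=5: vr[A=3072/1277 B=3578/1277] → run A
t=6: vr[A=4096/1277 B=3578/1277] → run B
t=7: vr[A=4096/1277 B=4855/1277] → run A
t=8: vr[B=4855/1277] → run B
t=9: (idle)

context switches = 8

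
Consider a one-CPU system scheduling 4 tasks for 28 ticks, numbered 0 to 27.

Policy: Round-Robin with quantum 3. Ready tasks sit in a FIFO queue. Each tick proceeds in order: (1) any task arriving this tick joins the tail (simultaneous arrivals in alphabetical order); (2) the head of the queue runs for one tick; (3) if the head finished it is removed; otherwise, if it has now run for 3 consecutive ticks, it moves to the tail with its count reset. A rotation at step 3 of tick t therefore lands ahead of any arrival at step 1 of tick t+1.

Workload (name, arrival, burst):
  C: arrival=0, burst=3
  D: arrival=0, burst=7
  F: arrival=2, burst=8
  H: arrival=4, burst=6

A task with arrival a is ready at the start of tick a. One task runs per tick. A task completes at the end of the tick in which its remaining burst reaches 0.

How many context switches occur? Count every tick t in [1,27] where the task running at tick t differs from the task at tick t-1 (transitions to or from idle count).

context switches = 9

t=0: queue=[C,D] q_used=0 → run C
t=1: queue=[C,D] q_used=1 → run C
t=2: queue=[C,D,F] q_used=2 → run C
t=3: queue=[D,F] q_used=0 → run D
t=4: queue=[D,F,H] q_used=1 → run D
t=5: queue=[D,F,H] q_used=2 → run D
t=6: queue=[F,H,D] q_used=0 → run F
t=7: queue=[F,H,D] q_used=1 → run F
t=8: queue=[F,H,D] q_used=2 → run F
t=9: queue=[H,D,F] q_used=0 → run H
t=10: queue=[H,D,F] q_used=1 → run H
t=11: queue=[H,D,F] q_used=2 → run H
t=12: queue=[D,F,H] q_used=0 → run D
t=13: queue=[D,F,H] q_used=1 → run D
t=14: queue=[D,F,H] q_used=2 → run D
t=15: queue=[F,H,D] q_used=0 → run F
t=16: queue=[F,H,D] q_used=1 → run F
t=17: queue=[F,H,D] q_used=2 → run F
t=18: queue=[H,D,F] q_used=0 → run H
t=19: queue=[H,D,F] q_used=1 → run H
t=20: queue=[H,D,F] q_used=2 → run H
t=21: queue=[D,F] q_used=0 → run D
t=22: queue=[F] q_used=0 → run F
t=23: queue=[F] q_used=1 → run F
t=24: (idle)
t=25: (idle)
t=26: (idle)
t=27: (idle)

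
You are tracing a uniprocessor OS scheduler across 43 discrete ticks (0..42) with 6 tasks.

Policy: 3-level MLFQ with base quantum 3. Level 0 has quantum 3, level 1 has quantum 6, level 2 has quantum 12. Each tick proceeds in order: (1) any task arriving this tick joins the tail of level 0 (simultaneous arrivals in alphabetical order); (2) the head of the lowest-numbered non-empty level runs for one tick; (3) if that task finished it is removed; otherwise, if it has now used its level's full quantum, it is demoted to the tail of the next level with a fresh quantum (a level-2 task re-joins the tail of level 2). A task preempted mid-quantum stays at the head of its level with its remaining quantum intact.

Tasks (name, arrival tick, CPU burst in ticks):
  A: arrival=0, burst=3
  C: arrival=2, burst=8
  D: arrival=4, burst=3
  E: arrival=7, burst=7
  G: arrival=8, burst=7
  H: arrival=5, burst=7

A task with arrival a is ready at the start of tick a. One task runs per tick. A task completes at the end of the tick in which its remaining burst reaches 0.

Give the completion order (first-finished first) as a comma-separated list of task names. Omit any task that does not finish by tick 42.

t=0: L0/L1/L2 = A/-/- → run A
t=1: L0/L1/L2 = A/-/- → run A
t=2: L0/L1/L2 = AC/-/- → run A
t=3: L0/L1/L2 = C/-/- → run C
t=4: L0/L1/L2 = CD/-/- → run C
t=5: L0/L1/L2 = CDH/-/- → run C
t=6: L0/L1/L2 = DH/C/- → run D
t=7: L0/L1/L2 = DHE/C/- → run D
t=8: L0/L1/L2 = DHEG/C/- → run D
t=9: L0/L1/L2 = HEG/C/- → run H
t=10: L0/L1/L2 = HEG/C/- → run H
t=11: L0/L1/L2 = HEG/C/- → run H
t=12: L0/L1/L2 = EG/CH/- → run E
t=13: L0/L1/L2 = EG/CH/- → run E
t=14: L0/L1/L2 = EG/CH/- → run E
t=15: L0/L1/L2 = G/CHE/- → run G
t=16: L0/L1/L2 = G/CHE/- → run G
t=17: L0/L1/L2 = G/CHE/- → run G
t=18: L0/L1/L2 = -/CHEG/- → run C
t=19: L0/L1/L2 = -/CHEG/- → run C
t=20: L0/L1/L2 = -/CHEG/- → run C
t=21: L0/L1/L2 = -/CHEG/- → run C
t=22: L0/L1/L2 = -/CHEG/- → run C
t=23: L0/L1/L2 = -/HEG/- → run H
t=24: L0/L1/L2 = -/HEG/- → run H
t=25: L0/L1/L2 = -/HEG/- → run H
t=26: L0/L1/L2 = -/HEG/- → run H
t=27: L0/L1/L2 = -/EG/- → run E
t=28: L0/L1/L2 = -/EG/- → run E
t=29: L0/L1/L2 = -/EG/- → run E
t=30: L0/L1/L2 = -/EG/- → run E
t=31: L0/L1/L2 = -/G/- → run G
t=32: L0/L1/L2 = -/G/- → run G
t=33: L0/L1/L2 = -/G/- → run G
t=34: L0/L1/L2 = -/G/- → run G
t=35: (idle)
t=36: (idle)
t=37: (idle)
t=38: (idle)
t=39: (idle)
t=40: (idle)
t=41: (idle)
t=42: (idle)

completion order = A, D, C, H, E, G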